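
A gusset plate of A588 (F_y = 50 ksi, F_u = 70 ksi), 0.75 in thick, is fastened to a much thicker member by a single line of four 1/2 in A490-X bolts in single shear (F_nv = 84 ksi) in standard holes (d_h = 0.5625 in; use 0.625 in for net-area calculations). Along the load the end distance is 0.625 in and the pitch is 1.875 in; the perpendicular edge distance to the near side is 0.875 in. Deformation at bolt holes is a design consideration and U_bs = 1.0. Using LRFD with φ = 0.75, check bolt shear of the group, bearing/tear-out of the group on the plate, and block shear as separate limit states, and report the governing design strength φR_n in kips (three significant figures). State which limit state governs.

49.5 kips (bolt shear governs)

Bolt shear: A_b = π·0.5²/4 = 0.1963 in²; R_n = 84 × 0.1963 × 4 × 1 = 65.97 kips → 0.75 × 65.97 = 49.5 kips.
Bearing: edge l_c = 0.3438, r_n = 21.66 kips; interior l_c = 1.312, r_n = 63 kips; R_n = 21.66 + 3·63 = 210.7 kips → 158 kips.
Block shear: A_gv = 4.688, A_nv = 3.047, A_nt = 0.4219 in²; R_n = min(0.6F_uA_nv, 0.6F_yA_gv) + U_bs·F_u·A_nt = 157.5 kips → 118 kips.
Bolt shear governs: 49.5 kips.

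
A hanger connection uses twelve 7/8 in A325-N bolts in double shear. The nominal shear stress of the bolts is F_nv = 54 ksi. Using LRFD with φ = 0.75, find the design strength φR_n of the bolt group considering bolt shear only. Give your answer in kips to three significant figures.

584 kips

A_b = π × 0.875² / 4 = 0.6013 in².
R_n = F_nv · A_b · n · n_s = 54 × 0.6013 × 12 × 2 = 779.3 kips.
Design strength φR_n = 0.75 × 779.3 = 584 kips.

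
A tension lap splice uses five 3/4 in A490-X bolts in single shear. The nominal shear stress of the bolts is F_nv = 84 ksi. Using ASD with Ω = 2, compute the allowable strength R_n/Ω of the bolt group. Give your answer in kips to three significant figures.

A_b = π × 0.75² / 4 = 0.4418 in².
R_n = F_nv · A_b · n · n_s = 84 × 0.4418 × 5 × 1 = 185.6 kips.
Allowable strength R_n/Ω = 185.6 / 2 = 92.8 kips.

92.8 kips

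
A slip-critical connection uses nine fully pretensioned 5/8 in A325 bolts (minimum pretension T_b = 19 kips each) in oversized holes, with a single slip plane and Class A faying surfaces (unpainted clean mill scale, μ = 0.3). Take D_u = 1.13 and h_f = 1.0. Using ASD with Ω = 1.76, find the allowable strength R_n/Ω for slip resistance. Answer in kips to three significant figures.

32.9 kips

R_n = μ · D_u · h_f · T_b · n_s · n_b = 0.3 × 1.13 × 1.0 × 19 × 1 × 9 = 57.97 kips.
Allowable strength R_n/Ω = 57.97 / 1.76 = 32.9 kips.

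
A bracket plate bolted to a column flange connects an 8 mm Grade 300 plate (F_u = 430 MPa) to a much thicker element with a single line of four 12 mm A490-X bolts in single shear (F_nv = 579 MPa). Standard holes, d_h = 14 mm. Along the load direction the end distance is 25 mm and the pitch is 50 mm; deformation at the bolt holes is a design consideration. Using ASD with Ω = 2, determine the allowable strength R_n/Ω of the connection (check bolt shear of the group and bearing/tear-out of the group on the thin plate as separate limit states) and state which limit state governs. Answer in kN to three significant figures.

Bolt shear: A_b = π·12²/4 = 113.1 mm²; R_n = 579 × 113.1 × 4 × 1 / 1000 = 261.9 kN → 261.9 / 2 = 131 kN.
Bearing (1.2 l_c t F_u ≤ 2.4 d t F_u): upper limit = 2.4·12·8·430 / 1000 = 99.07 kN.
  Edge l_c = 25 − 14/2 = 18 → r_n = 74.3 kN; interior l_c = 50 − 14 = 36 → r_n = 99.07 kN.
  R_n,bearing = 1·74.3 + 3·99.07 = 371.5 kN → 371.5 / 2 = 186 kN.
Bolt shear governs: 131 kN.

131 kN (bolt shear governs)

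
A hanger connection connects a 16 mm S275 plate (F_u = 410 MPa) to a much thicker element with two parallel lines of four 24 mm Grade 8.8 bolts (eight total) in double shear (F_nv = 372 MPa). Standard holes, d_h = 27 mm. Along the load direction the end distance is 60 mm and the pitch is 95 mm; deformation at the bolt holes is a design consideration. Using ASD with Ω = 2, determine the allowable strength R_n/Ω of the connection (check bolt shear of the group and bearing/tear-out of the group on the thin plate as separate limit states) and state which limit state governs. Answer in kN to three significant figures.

1350 kN (bolt shear governs)

Bolt shear: A_b = π·24²/4 = 452.4 mm²; R_n = 372 × 452.4 × 8 × 2 / 1000 = 2693 kN → 2693 / 2 = 1350 kN.
Bearing (1.2 l_c t F_u ≤ 2.4 d t F_u): upper limit = 2.4·24·16·410 / 1000 = 377.9 kN.
  Edge l_c = 60 − 27/2 = 46.5 → r_n = 366 kN; interior l_c = 95 − 27 = 68 → r_n = 377.9 kN.
  R_n,bearing = 2·366 + 6·377.9 = 2999 kN → 2999 / 2 = 1500 kN.
Bolt shear governs: 1350 kN.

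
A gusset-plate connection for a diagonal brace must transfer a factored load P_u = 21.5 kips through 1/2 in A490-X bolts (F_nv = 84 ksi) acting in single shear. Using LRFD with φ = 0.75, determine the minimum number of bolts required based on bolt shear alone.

2 bolts

A_b = π·0.5²/4 = 0.1963 in².
Per-bolt design strength φR_n = 0.75 × 84 × 0.1963 × 1 = 12.37 kips.
n ≥ 21.5 / 12.37 = 1.738 → use 2 bolts.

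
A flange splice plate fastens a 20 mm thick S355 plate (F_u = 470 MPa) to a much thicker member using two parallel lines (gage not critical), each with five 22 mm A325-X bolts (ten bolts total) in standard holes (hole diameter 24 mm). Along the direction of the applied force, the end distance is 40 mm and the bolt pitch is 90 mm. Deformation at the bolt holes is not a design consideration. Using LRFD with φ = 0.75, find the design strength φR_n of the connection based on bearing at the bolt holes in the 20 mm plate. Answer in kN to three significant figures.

Per bolt r_n = 1.5 l_c t F_u ≤ 3.0 d t F_u; upper limit = 3.0 × 22 × 20 × 470 / 1000 = 620.4 kN.
Edge bolt: l_c = 40 − 24/2 = 28 mm → 1.5 × 28 × 20 × 470 / 1000 = 394.8 → r_n = 394.8 kN.
Interior bolts: l_c = 90 − 24 = 66 mm → 1.5 × 66 × 20 × 470 / 1000 = 930.6 → r_n = 620.4 kN.
R_n = 2 × 394.8 + 8 × 620.4 = 5753 kN.
Design strength φR_n = 0.75 × 5753 = 4310 kN.

4310 kN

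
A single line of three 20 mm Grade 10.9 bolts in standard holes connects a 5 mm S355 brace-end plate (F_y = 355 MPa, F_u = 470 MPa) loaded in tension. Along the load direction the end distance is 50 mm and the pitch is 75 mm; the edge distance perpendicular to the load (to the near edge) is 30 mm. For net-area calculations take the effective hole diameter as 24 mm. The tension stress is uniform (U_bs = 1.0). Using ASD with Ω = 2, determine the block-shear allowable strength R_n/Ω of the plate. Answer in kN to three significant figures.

Shear plane L_v = 50 + 2·75 = 200 mm; A_gv = 200 × 5 = 1000 mm².
A_nv = (200 − 2.5·24) × 5 = 700 mm².
A_nt = (30 − 0.5·24) × 5 = 90 mm².
0.6 F_u A_nv = 197.4 kN; 0.6 F_y A_gv = 213 kN → shear rupture governs the shear term.
R_n = 197.4 + 1.0 × 470 × 90 / 1000 = 239.7 kN.
Allowable strength R_n/Ω = 239.7 / 2 = 120 kN.

120 kN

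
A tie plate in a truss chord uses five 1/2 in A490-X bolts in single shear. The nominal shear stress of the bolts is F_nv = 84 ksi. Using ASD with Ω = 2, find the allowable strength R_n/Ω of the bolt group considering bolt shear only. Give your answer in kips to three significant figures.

41.2 kips

A_b = π × 0.5² / 4 = 0.1963 in².
R_n = F_nv · A_b · n · n_s = 84 × 0.1963 × 5 × 1 = 82.47 kips.
Allowable strength R_n/Ω = 82.47 / 2 = 41.2 kips.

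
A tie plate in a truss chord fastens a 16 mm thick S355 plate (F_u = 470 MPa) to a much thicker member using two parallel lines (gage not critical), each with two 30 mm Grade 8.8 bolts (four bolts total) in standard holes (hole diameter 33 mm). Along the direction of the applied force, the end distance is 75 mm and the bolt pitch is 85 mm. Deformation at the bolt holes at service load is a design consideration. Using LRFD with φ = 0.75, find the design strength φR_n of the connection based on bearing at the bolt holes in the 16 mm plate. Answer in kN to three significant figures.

Per bolt r_n = 1.2 l_c t F_u ≤ 2.4 d t F_u; upper limit = 2.4 × 30 × 16 × 470 / 1000 = 541.4 kN.
Edge bolt: l_c = 75 − 33/2 = 58.5 mm → 1.2 × 58.5 × 16 × 470 / 1000 = 527.9 → r_n = 527.9 kN.
Interior bolts: l_c = 85 − 33 = 52 mm → 1.2 × 52 × 16 × 470 / 1000 = 469.2 → r_n = 469.2 kN.
R_n = 2 × 527.9 + 2 × 469.2 = 1994 kN.
Design strength φR_n = 0.75 × 1994 = 1500 kN.

1500 kN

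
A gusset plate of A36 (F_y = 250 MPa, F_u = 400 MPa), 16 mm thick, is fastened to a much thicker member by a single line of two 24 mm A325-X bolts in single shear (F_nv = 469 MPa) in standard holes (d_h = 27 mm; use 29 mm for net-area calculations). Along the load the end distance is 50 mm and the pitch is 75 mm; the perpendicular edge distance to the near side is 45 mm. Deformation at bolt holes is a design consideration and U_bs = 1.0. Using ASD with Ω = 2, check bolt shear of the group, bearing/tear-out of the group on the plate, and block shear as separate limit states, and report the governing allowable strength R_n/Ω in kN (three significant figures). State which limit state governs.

Bolt shear: A_b = π·24²/4 = 452.4 mm²; R_n = 469 × 452.4 × 2 × 1 / 1000 = 424.3 kN → 424.3 / 2 = 212 kN.
Bearing: edge l_c = 36.5, r_n = 280.3 kN; interior l_c = 48, r_n = 368.6 kN; R_n = 280.3 + 1·368.6 = 649 kN → 324 kN.
Block shear: A_gv = 2000, A_nv = 1304, A_nt = 488 mm²; R_n = min(0.6F_uA_nv, 0.6F_yA_gv) + U_bs·F_u·A_nt = 495.2 kN → 248 kN.
Bolt shear governs: 212 kN.

212 kN (bolt shear governs)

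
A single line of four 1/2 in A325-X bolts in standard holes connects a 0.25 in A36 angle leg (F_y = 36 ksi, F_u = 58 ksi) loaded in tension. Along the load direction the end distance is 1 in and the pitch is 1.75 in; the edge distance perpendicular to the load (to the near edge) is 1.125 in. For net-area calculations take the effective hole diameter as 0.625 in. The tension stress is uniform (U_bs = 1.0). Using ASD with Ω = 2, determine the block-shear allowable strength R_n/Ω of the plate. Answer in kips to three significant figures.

22.8 kips

Shear plane L_v = 1 + 3·1.75 = 6.25 in; A_gv = 6.25 × 0.25 = 1.562 in².
A_nv = (6.25 − 3.5·0.625) × 0.25 = 1.016 in².
A_nt = (1.125 − 0.5·0.625) × 0.25 = 0.2031 in².
0.6 F_u A_nv = 35.34 kips; 0.6 F_y A_gv = 33.75 kips → shear yielding governs the shear term.
R_n = 33.75 + 1.0 × 58 × 0.2031 = 45.53 kips.
Allowable strength R_n/Ω = 45.53 / 2 = 22.8 kips.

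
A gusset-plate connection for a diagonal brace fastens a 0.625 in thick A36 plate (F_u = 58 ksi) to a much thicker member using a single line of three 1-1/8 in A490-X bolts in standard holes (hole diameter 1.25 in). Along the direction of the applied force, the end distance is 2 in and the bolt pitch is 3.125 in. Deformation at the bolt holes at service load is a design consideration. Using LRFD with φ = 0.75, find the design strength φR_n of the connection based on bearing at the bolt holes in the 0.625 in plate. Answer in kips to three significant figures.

167 kips

Per bolt r_n = 1.2 l_c t F_u ≤ 2.4 d t F_u; upper limit = 2.4 × 1.125 × 0.625 × 58 = 97.87 kips.
Edge bolt: l_c = 2 − 1.25/2 = 1.375 in → 1.2 × 1.375 × 0.625 × 58 = 59.81 → r_n = 59.81 kips.
Interior bolts: l_c = 3.125 − 1.25 = 1.875 in → 1.2 × 1.875 × 0.625 × 58 = 81.56 → r_n = 81.56 kips.
R_n = 1 × 59.81 + 2 × 81.56 = 222.9 kips.
Design strength φR_n = 0.75 × 222.9 = 167 kips.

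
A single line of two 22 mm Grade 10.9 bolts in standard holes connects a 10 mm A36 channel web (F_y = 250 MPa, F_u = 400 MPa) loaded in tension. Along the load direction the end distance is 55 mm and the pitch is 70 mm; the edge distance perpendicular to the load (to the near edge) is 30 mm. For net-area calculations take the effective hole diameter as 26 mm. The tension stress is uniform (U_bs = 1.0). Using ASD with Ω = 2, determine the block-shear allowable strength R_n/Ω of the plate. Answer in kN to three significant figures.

128 kN

Shear plane L_v = 55 + 1·70 = 125 mm; A_gv = 125 × 10 = 1250 mm².
A_nv = (125 − 1.5·26) × 10 = 860 mm².
A_nt = (30 − 0.5·26) × 10 = 170 mm².
0.6 F_u A_nv = 206.4 kN; 0.6 F_y A_gv = 187.5 kN → shear yielding governs the shear term.
R_n = 187.5 + 1.0 × 400 × 170 / 1000 = 255.5 kN.
Allowable strength R_n/Ω = 255.5 / 2 = 128 kN.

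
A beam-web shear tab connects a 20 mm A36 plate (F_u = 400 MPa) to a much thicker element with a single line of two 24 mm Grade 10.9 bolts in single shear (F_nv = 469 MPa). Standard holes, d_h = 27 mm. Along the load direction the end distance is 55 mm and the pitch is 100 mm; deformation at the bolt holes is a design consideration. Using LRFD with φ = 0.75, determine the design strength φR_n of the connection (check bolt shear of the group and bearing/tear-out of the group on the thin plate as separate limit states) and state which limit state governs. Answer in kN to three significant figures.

318 kN (bolt shear governs)

Bolt shear: A_b = π·24²/4 = 452.4 mm²; R_n = 469 × 452.4 × 2 × 1 / 1000 = 424.3 kN → 0.75 × 424.3 = 318 kN.
Bearing (1.2 l_c t F_u ≤ 2.4 d t F_u): upper limit = 2.4·24·20·400 / 1000 = 460.8 kN.
  Edge l_c = 55 − 27/2 = 41.5 → r_n = 398.4 kN; interior l_c = 100 − 27 = 73 → r_n = 460.8 kN.
  R_n,bearing = 1·398.4 + 1·460.8 = 859.2 kN → 0.75 × 859.2 = 644 kN.
Bolt shear governs: 318 kN.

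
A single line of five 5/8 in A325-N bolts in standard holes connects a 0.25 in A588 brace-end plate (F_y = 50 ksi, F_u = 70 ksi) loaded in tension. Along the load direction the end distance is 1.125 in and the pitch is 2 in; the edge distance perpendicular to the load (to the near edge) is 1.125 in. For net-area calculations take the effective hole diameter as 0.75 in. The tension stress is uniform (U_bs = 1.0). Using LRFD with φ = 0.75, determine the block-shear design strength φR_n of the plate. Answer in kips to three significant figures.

Shear plane L_v = 1.125 + 4·2 = 9.125 in; A_gv = 9.125 × 0.25 = 2.281 in².
A_nv = (9.125 − 4.5·0.75) × 0.25 = 1.438 in².
A_nt = (1.125 − 0.5·0.75) × 0.25 = 0.1875 in².
0.6 F_u A_nv = 60.38 kips; 0.6 F_y A_gv = 68.44 kips → shear rupture governs the shear term.
R_n = 60.38 + 1.0 × 70 × 0.1875 = 73.5 kips.
Design strength φR_n = 0.75 × 73.5 = 55.1 kips.

55.1 kips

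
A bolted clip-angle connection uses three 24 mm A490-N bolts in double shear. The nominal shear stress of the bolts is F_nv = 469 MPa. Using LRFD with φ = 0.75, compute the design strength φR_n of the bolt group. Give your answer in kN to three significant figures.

A_b = π × 24² / 4 = 452.4 mm².
R_n = F_nv · A_b · n · n_s = 469 × 452.4 × 3 × 2 / 1000 = 1273 kN.
Design strength φR_n = 0.75 × 1273 = 955 kN.

955 kN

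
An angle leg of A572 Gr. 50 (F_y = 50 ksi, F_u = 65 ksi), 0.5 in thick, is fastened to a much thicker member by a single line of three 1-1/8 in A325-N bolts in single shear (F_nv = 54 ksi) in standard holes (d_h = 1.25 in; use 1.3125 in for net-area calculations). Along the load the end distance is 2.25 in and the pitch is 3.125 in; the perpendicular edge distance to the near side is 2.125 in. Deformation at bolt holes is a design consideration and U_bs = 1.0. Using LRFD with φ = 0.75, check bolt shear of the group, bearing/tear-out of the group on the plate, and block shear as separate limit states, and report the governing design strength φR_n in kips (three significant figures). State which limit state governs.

Bolt shear: A_b = π·1.125²/4 = 0.994 in²; R_n = 54 × 0.994 × 3 × 1 = 161 kips → 0.75 × 161 = 121 kips.
Bearing: edge l_c = 1.625, r_n = 63.38 kips; interior l_c = 1.875, r_n = 73.12 kips; R_n = 63.38 + 2·73.12 = 209.6 kips → 157 kips.
Block shear: A_gv = 4.25, A_nv = 2.609, A_nt = 0.7344 in²; R_n = min(0.6F_uA_nv, 0.6F_yA_gv) + U_bs·F_u·A_nt = 149.5 kips → 112 kips.
Block shear governs: 112 kips.

112 kips (block shear governs)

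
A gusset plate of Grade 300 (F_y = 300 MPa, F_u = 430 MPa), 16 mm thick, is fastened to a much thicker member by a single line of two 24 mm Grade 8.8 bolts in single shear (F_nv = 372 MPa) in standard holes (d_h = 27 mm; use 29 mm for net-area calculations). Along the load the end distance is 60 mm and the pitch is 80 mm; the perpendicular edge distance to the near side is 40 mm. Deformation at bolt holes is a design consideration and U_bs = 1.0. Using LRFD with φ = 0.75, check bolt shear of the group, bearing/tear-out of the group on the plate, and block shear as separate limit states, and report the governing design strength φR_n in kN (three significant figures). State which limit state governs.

252 kN (bolt shear governs)

Bolt shear: A_b = π·24²/4 = 452.4 mm²; R_n = 372 × 452.4 × 2 × 1 / 1000 = 336.6 kN → 0.75 × 336.6 = 252 kN.
Bearing: edge l_c = 46.5, r_n = 383.9 kN; interior l_c = 53, r_n = 396.3 kN; R_n = 383.9 + 1·396.3 = 780.2 kN → 585 kN.
Block shear: A_gv = 2240, A_nv = 1544, A_nt = 408 mm²; R_n = min(0.6F_uA_nv, 0.6F_yA_gv) + U_bs·F_u·A_nt = 573.8 kN → 430 kN.
Bolt shear governs: 252 kN.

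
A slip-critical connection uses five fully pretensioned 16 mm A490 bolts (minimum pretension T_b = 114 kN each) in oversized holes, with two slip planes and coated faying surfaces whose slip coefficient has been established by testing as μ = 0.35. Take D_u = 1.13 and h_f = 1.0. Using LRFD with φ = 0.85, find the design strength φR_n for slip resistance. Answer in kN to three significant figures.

383 kN

R_n = μ · D_u · h_f · T_b · n_s · n_b = 0.35 × 1.13 × 1.0 × 114 × 2 × 5 = 450.9 kN.
Design strength φR_n = 0.85 × 450.9 = 383 kN.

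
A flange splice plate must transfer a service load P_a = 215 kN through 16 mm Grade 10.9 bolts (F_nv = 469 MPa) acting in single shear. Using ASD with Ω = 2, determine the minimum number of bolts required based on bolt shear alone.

5 bolts

A_b = π·16²/4 = 201.1 mm².
Per-bolt allowable strength R_n/Ω = 469 × 201.1 × 1 / 1000 / 2 = 47.15 kN.
n ≥ 215 / 47.15 = 4.56 → use 5 bolts.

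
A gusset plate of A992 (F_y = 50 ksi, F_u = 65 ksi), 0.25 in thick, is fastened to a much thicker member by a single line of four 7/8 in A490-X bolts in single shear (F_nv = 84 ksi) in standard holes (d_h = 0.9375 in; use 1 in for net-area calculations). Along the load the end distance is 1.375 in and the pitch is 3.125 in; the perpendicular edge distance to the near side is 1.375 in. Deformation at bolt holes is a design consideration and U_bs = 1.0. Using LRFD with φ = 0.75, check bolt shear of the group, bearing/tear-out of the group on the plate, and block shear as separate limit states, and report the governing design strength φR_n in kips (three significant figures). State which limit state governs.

Bolt shear: A_b = π·0.875²/4 = 0.6013 in²; R_n = 84 × 0.6013 × 4 × 1 = 202 kips → 0.75 × 202 = 152 kips.
Bearing: edge l_c = 0.9062, r_n = 17.67 kips; interior l_c = 2.188, r_n = 34.12 kips; R_n = 17.67 + 3·34.12 = 120 kips → 90 kips.
Block shear: A_gv = 2.688, A_nv = 1.812, A_nt = 0.2188 in²; R_n = min(0.6F_uA_nv, 0.6F_yA_gv) + U_bs·F_u·A_nt = 84.91 kips → 63.7 kips.
Block shear governs: 63.7 kips.

63.7 kips (block shear governs)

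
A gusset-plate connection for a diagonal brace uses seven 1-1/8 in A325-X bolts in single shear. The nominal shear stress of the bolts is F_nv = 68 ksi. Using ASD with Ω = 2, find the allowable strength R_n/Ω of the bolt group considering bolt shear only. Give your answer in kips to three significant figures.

A_b = π × 1.125² / 4 = 0.994 in².
R_n = F_nv · A_b · n · n_s = 68 × 0.994 × 7 × 1 = 473.2 kips.
Allowable strength R_n/Ω = 473.2 / 2 = 237 kips.

237 kips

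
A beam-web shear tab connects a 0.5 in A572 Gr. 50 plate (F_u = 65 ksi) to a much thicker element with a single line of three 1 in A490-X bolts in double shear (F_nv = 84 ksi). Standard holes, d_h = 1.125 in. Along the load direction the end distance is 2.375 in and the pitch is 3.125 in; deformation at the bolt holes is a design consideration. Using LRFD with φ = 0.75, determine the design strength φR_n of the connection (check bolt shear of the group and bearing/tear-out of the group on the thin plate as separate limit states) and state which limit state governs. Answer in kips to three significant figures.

170 kips (bearing governs)

Bolt shear: A_b = π·1²/4 = 0.7854 in²; R_n = 84 × 0.7854 × 3 × 2 = 395.8 kips → 0.75 × 395.8 = 297 kips.
Bearing (1.2 l_c t F_u ≤ 2.4 d t F_u): upper limit = 2.4·1·0.5·65 = 78 kips.
  Edge l_c = 2.375 − 1.125/2 = 1.812 → r_n = 70.69 kips; interior l_c = 3.125 − 1.125 = 2 → r_n = 78 kips.
  R_n,bearing = 1·70.69 + 2·78 = 226.7 kips → 0.75 × 226.7 = 170 kips.
Bearing governs: 170 kips.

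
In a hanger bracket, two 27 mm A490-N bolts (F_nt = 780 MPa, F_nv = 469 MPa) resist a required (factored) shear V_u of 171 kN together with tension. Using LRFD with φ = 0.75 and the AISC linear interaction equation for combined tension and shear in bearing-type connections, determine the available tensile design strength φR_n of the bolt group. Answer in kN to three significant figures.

A_b = π·27²/4 = 572.6 mm²; f_rv = 171 × 1000 / (2 × 572.6) = 149.3 MPa.
F'_nt = 1.3 F_nt − (F_nt / φF_nv) f_rv = 1.3·780 − (780/(0.75·469))·149.3 = 682.9 MPa, capped at F_nt → F'_nt = 682.9 MPa.
R_n = F'_nt · A_b · n = 682.9 × 572.6 × 2 / 1000 = 782 kN.
Design strength φR_n = 0.75 × 782 = 586 kN.

586 kN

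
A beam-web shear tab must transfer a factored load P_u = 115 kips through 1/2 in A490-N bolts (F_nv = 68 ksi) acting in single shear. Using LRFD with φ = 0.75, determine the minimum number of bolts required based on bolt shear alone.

A_b = π·0.5²/4 = 0.1963 in².
Per-bolt design strength φR_n = 0.75 × 68 × 0.1963 × 1 = 10.01 kips.
n ≥ 115 / 10.01 = 11.48 → use 12 bolts.

12 bolts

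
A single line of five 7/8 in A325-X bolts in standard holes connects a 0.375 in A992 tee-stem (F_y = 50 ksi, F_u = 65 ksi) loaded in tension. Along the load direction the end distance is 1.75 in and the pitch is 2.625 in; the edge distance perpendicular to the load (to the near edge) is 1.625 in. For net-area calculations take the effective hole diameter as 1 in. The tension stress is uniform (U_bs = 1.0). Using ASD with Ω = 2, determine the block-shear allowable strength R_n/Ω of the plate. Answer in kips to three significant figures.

Shear plane L_v = 1.75 + 4·2.625 = 12.25 in; A_gv = 12.25 × 0.375 = 4.594 in².
A_nv = (12.25 − 4.5·1) × 0.375 = 2.906 in².
A_nt = (1.625 − 0.5·1) × 0.375 = 0.4219 in².
0.6 F_u A_nv = 113.3 kips; 0.6 F_y A_gv = 137.8 kips → shear rupture governs the shear term.
R_n = 113.3 + 1.0 × 65 × 0.4219 = 140.8 kips.
Allowable strength R_n/Ω = 140.8 / 2 = 70.4 kips.

70.4 kips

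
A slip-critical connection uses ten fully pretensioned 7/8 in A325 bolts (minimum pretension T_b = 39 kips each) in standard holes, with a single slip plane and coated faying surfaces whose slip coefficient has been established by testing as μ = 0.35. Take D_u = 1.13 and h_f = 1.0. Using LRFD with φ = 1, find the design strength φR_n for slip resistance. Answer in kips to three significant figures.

R_n = μ · D_u · h_f · T_b · n_s · n_b = 0.35 × 1.13 × 1.0 × 39 × 1 × 10 = 154.2 kips.
Design strength φR_n = 1 × 154.2 = 154 kips.

154 kips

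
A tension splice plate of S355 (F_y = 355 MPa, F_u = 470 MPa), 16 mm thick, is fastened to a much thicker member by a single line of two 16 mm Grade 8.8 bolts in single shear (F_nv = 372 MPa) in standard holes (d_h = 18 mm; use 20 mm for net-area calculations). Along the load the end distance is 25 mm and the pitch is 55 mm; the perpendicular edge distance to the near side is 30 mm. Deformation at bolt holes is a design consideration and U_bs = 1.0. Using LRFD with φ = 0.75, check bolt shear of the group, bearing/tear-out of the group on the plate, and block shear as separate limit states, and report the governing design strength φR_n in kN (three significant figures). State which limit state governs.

Bolt shear: A_b = π·16²/4 = 201.1 mm²; R_n = 372 × 201.1 × 2 × 1 / 1000 = 149.6 kN → 0.75 × 149.6 = 112 kN.
Bearing: edge l_c = 16, r_n = 144.4 kN; interior l_c = 37, r_n = 288.8 kN; R_n = 144.4 + 1·288.8 = 433.2 kN → 325 kN.
Block shear: A_gv = 1280, A_nv = 800, A_nt = 320 mm²; R_n = min(0.6F_uA_nv, 0.6F_yA_gv) + U_bs·F_u·A_nt = 376 kN → 282 kN.
Bolt shear governs: 112 kN.

112 kN (bolt shear governs)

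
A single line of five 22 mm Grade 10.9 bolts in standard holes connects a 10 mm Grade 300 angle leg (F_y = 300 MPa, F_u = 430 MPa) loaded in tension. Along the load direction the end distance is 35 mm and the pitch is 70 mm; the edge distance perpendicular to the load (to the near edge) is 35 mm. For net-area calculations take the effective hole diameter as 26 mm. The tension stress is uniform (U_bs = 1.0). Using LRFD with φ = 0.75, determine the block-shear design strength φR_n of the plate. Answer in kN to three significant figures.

Shear plane L_v = 35 + 4·70 = 315 mm; A_gv = 315 × 10 = 3150 mm².
A_nv = (315 − 4.5·26) × 10 = 1980 mm².
A_nt = (35 − 0.5·26) × 10 = 220 mm².
0.6 F_u A_nv = 510.8 kN; 0.6 F_y A_gv = 567 kN → shear rupture governs the shear term.
R_n = 510.8 + 1.0 × 430 × 220 / 1000 = 605.4 kN.
Design strength φR_n = 0.75 × 605.4 = 454 kN.

454 kN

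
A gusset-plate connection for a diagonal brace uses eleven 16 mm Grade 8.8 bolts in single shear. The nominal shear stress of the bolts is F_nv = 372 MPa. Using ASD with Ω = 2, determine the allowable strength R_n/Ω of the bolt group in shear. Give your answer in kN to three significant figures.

411 kN

A_b = π × 16² / 4 = 201.1 mm².
R_n = F_nv · A_b · n · n_s = 372 × 201.1 × 11 × 1 / 1000 = 822.7 kN.
Allowable strength R_n/Ω = 822.7 / 2 = 411 kN.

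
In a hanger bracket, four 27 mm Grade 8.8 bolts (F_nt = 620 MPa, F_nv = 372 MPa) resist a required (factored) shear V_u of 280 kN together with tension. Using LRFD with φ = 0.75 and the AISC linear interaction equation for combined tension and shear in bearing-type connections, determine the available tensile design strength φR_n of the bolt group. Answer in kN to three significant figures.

918 kN

A_b = π·27²/4 = 572.6 mm²; f_rv = 280 × 1000 / (4 × 572.6) = 122.3 MPa.
F'_nt = 1.3 F_nt − (F_nt / φF_nv) f_rv = 1.3·620 − (620/(0.75·372))·122.3 = 534.3 MPa, capped at F_nt → F'_nt = 534.3 MPa.
R_n = F'_nt · A_b · n = 534.3 × 572.6 × 4 / 1000 = 1224 kN.
Design strength φR_n = 0.75 × 1224 = 918 kN.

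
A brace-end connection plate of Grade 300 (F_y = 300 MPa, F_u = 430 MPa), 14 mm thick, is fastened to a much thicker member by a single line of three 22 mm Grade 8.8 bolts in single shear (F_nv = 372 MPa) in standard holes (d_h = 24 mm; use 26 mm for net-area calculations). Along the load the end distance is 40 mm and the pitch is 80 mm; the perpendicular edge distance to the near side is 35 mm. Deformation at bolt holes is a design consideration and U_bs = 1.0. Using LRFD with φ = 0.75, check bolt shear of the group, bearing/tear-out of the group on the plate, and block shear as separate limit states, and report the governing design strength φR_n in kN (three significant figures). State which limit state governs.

318 kN (bolt shear governs)

Bolt shear: A_b = π·22²/4 = 380.1 mm²; R_n = 372 × 380.1 × 3 × 1 / 1000 = 424.2 kN → 0.75 × 424.2 = 318 kN.
Bearing: edge l_c = 28, r_n = 202.3 kN; interior l_c = 56, r_n = 317.9 kN; R_n = 202.3 + 2·317.9 = 838 kN → 628 kN.
Block shear: A_gv = 2800, A_nv = 1890, A_nt = 308 mm²; R_n = min(0.6F_uA_nv, 0.6F_yA_gv) + U_bs·F_u·A_nt = 620.1 kN → 465 kN.
Bolt shear governs: 318 kN.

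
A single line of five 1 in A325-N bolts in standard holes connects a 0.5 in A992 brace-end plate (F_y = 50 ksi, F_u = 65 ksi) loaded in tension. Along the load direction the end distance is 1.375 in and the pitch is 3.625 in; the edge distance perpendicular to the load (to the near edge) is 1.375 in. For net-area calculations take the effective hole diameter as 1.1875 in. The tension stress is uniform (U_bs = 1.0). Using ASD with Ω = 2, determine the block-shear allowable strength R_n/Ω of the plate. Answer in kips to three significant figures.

Shear plane L_v = 1.375 + 4·3.625 = 15.88 in; A_gv = 15.88 × 0.5 = 7.938 in².
A_nv = (15.88 − 4.5·1.1875) × 0.5 = 5.266 in².
A_nt = (1.375 − 0.5·1.1875) × 0.5 = 0.3906 in².
0.6 F_u A_nv = 205.4 kips; 0.6 F_y A_gv = 238.1 kips → shear rupture governs the shear term.
R_n = 205.4 + 1.0 × 65 × 0.3906 = 230.8 kips.
Allowable strength R_n/Ω = 230.8 / 2 = 115 kips.

115 kips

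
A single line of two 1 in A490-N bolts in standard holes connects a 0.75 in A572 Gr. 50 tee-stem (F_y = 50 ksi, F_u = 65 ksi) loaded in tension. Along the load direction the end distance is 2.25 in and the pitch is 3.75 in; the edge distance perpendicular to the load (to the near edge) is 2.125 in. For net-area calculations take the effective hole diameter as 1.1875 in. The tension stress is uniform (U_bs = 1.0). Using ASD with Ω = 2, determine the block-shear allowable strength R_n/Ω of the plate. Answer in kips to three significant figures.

Shear plane L_v = 2.25 + 1·3.75 = 6 in; A_gv = 6 × 0.75 = 4.5 in².
A_nv = (6 − 1.5·1.1875) × 0.75 = 3.164 in².
A_nt = (2.125 − 0.5·1.1875) × 0.75 = 1.148 in².
0.6 F_u A_nv = 123.4 kips; 0.6 F_y A_gv = 135 kips → shear rupture governs the shear term.
R_n = 123.4 + 1.0 × 65 × 1.148 = 198 kips.
Allowable strength R_n/Ω = 198 / 2 = 99 kips.

99 kips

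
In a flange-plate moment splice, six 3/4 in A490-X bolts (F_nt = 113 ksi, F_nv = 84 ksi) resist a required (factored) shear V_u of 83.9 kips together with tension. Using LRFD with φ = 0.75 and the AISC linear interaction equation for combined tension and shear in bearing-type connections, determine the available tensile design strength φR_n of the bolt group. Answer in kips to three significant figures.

179 kips

A_b = π·0.75²/4 = 0.4418 in²; f_rv = 83.9 / (6 × 0.4418) = 31.65 ksi.
F'_nt = 1.3 F_nt − (F_nt / φF_nv) f_rv = 1.3·113 − (113/(0.75·84))·31.65 = 90.13 ksi, capped at F_nt → F'_nt = 90.13 ksi.
R_n = F'_nt · A_b · n = 90.13 × 0.4418 × 6 = 238.9 kips.
Design strength φR_n = 0.75 × 238.9 = 179 kips.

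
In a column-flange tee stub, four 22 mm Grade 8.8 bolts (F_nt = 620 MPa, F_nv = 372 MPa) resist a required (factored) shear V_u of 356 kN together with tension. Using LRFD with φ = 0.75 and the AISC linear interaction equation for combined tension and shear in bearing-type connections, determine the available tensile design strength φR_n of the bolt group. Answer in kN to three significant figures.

326 kN

A_b = π·22²/4 = 380.1 mm²; f_rv = 356 × 1000 / (4 × 380.1) = 234.1 MPa.
F'_nt = 1.3 F_nt − (F_nt / φF_nv) f_rv = 1.3·620 − (620/(0.75·372))·234.1 = 285.7 MPa, capped at F_nt → F'_nt = 285.7 MPa.
R_n = F'_nt · A_b · n = 285.7 × 380.1 × 4 / 1000 = 434.4 kN.
Design strength φR_n = 0.75 × 434.4 = 326 kN.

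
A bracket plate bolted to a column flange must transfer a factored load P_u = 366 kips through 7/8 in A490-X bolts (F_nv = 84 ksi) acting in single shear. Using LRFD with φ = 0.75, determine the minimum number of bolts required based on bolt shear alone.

A_b = π·0.875²/4 = 0.6013 in².
Per-bolt design strength φR_n = 0.75 × 84 × 0.6013 × 1 = 37.88 kips.
n ≥ 366 / 37.88 = 9.661 → use 10 bolts.

10 bolts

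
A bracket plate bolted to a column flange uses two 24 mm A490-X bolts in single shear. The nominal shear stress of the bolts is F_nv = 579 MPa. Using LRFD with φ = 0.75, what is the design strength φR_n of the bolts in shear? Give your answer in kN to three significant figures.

A_b = π × 24² / 4 = 452.4 mm².
R_n = F_nv · A_b · n · n_s = 579 × 452.4 × 2 × 1 / 1000 = 523.9 kN.
Design strength φR_n = 0.75 × 523.9 = 393 kN.

393 kN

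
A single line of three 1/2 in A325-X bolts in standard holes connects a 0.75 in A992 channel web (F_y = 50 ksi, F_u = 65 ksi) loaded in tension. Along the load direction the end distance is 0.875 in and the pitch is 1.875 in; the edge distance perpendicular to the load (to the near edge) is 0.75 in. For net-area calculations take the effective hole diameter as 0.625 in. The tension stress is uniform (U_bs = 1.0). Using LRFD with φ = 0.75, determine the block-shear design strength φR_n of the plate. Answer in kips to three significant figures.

83.2 kips

Shear plane L_v = 0.875 + 2·1.875 = 4.625 in; A_gv = 4.625 × 0.75 = 3.469 in².
A_nv = (4.625 − 2.5·0.625) × 0.75 = 2.297 in².
A_nt = (0.75 − 0.5·0.625) × 0.75 = 0.3281 in².
0.6 F_u A_nv = 89.58 kips; 0.6 F_y A_gv = 104.1 kips → shear rupture governs the shear term.
R_n = 89.58 + 1.0 × 65 × 0.3281 = 110.9 kips.
Design strength φR_n = 0.75 × 110.9 = 83.2 kips.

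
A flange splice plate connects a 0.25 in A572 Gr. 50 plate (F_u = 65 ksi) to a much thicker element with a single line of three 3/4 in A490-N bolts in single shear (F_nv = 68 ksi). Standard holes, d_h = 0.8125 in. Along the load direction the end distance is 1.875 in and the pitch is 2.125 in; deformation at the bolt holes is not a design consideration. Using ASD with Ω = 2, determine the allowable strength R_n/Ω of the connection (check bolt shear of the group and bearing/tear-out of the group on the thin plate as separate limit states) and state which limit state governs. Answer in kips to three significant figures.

Bolt shear: A_b = π·0.75²/4 = 0.4418 in²; R_n = 68 × 0.4418 × 3 × 1 = 90.12 kips → 90.12 / 2 = 45.1 kips.
Bearing (1.5 l_c t F_u ≤ 3.0 d t F_u): upper limit = 3.0·0.75·0.25·65 = 36.56 kips.
  Edge l_c = 1.875 − 0.8125/2 = 1.469 → r_n = 35.8 kips; interior l_c = 2.125 − 0.8125 = 1.312 → r_n = 31.99 kips.
  R_n,bearing = 1·35.8 + 2·31.99 = 99.79 kips → 99.79 / 2 = 49.9 kips.
Bolt shear governs: 45.1 kips.

45.1 kips (bolt shear governs)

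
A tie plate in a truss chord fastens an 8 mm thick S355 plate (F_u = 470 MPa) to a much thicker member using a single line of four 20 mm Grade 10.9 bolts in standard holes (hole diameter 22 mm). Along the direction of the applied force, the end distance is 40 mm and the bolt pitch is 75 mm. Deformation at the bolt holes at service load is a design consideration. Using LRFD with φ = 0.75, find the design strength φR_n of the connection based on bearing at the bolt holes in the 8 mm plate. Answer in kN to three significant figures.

504 kN

Per bolt r_n = 1.2 l_c t F_u ≤ 2.4 d t F_u; upper limit = 2.4 × 20 × 8 × 470 / 1000 = 180.5 kN.
Edge bolt: l_c = 40 − 22/2 = 29 mm → 1.2 × 29 × 8 × 470 / 1000 = 130.8 → r_n = 130.8 kN.
Interior bolts: l_c = 75 − 22 = 53 mm → 1.2 × 53 × 8 × 470 / 1000 = 239.1 → r_n = 180.5 kN.
R_n = 1 × 130.8 + 3 × 180.5 = 672.3 kN.
Design strength φR_n = 0.75 × 672.3 = 504 kN.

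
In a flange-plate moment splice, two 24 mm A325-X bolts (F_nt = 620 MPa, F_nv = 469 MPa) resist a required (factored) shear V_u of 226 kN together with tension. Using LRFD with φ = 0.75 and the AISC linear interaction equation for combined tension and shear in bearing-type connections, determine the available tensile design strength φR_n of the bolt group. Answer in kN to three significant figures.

248 kN

A_b = π·24²/4 = 452.4 mm²; f_rv = 226 × 1000 / (2 × 452.4) = 249.8 MPa.
F'_nt = 1.3 F_nt − (F_nt / φF_nv) f_rv = 1.3·620 − (620/(0.75·469))·249.8 = 365.7 MPa, capped at F_nt → F'_nt = 365.7 MPa.
R_n = F'_nt · A_b · n = 365.7 × 452.4 × 2 / 1000 = 330.9 kN.
Design strength φR_n = 0.75 × 330.9 = 248 kN.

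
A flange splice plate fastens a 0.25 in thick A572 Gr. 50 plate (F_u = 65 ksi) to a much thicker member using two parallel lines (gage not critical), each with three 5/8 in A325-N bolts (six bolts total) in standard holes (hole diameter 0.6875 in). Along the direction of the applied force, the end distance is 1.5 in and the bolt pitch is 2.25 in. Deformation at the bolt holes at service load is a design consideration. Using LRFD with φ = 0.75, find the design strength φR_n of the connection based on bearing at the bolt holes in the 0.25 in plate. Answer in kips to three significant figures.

Per bolt r_n = 1.2 l_c t F_u ≤ 2.4 d t F_u; upper limit = 2.4 × 0.625 × 0.25 × 65 = 24.38 kips.
Edge bolt: l_c = 1.5 − 0.6875/2 = 1.156 in → 1.2 × 1.156 × 0.25 × 65 = 22.55 → r_n = 22.55 kips.
Interior bolts: l_c = 2.25 − 0.6875 = 1.562 in → 1.2 × 1.562 × 0.25 × 65 = 30.47 → r_n = 24.38 kips.
R_n = 2 × 22.55 + 4 × 24.38 = 142.6 kips.
Design strength φR_n = 0.75 × 142.6 = 107 kips.

107 kips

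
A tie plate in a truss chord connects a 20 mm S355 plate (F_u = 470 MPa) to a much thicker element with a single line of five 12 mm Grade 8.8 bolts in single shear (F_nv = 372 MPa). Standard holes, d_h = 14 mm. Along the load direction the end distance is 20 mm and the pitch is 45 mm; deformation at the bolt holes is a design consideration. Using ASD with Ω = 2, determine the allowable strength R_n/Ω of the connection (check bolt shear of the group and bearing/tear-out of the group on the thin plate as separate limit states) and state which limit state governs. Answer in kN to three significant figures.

Bolt shear: A_b = π·12²/4 = 113.1 mm²; R_n = 372 × 113.1 × 5 × 1 / 1000 = 210.4 kN → 210.4 / 2 = 105 kN.
Bearing (1.2 l_c t F_u ≤ 2.4 d t F_u): upper limit = 2.4·12·20·470 / 1000 = 270.7 kN.
  Edge l_c = 20 − 14/2 = 13 → r_n = 146.6 kN; interior l_c = 45 − 14 = 31 → r_n = 270.7 kN.
  R_n,bearing = 1·146.6 + 4·270.7 = 1230 kN → 1230 / 2 = 615 kN.
Bolt shear governs: 105 kN.

105 kN (bolt shear governs)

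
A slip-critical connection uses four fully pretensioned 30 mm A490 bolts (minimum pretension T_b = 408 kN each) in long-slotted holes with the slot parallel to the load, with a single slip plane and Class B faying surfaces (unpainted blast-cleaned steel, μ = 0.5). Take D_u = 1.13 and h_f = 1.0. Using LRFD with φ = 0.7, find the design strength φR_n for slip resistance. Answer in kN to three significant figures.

R_n = μ · D_u · h_f · T_b · n_s · n_b = 0.5 × 1.13 × 1.0 × 408 × 1 × 4 = 922.1 kN.
Design strength φR_n = 0.7 × 922.1 = 645 kN.

645 kN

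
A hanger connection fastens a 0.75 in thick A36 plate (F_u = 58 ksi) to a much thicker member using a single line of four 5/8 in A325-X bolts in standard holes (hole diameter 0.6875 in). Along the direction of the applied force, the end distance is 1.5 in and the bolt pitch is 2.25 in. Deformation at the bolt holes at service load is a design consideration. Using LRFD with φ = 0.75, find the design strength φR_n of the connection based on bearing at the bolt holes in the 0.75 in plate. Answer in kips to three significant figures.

192 kips

Per bolt r_n = 1.2 l_c t F_u ≤ 2.4 d t F_u; upper limit = 2.4 × 0.625 × 0.75 × 58 = 65.25 kips.
Edge bolt: l_c = 1.5 − 0.6875/2 = 1.156 in → 1.2 × 1.156 × 0.75 × 58 = 60.36 → r_n = 60.36 kips.
Interior bolts: l_c = 2.25 − 0.6875 = 1.562 in → 1.2 × 1.562 × 0.75 × 58 = 81.56 → r_n = 65.25 kips.
R_n = 1 × 60.36 + 3 × 65.25 = 256.1 kips.
Design strength φR_n = 0.75 × 256.1 = 192 kips.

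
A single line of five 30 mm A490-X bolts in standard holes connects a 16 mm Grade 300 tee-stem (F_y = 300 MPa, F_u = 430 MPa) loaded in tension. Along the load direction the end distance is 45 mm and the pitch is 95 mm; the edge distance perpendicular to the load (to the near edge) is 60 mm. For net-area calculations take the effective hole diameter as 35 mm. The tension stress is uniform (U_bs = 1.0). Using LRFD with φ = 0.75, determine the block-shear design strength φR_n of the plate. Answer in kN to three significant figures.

Shear plane L_v = 45 + 4·95 = 425 mm; A_gv = 425 × 16 = 6800 mm².
A_nv = (425 − 4.5·35) × 16 = 4280 mm².
A_nt = (60 − 0.5·35) × 16 = 680 mm².
0.6 F_u A_nv = 1104 kN; 0.6 F_y A_gv = 1224 kN → shear rupture governs the shear term.
R_n = 1104 + 1.0 × 430 × 680 / 1000 = 1397 kN.
Design strength φR_n = 0.75 × 1397 = 1050 kN.

1050 kN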